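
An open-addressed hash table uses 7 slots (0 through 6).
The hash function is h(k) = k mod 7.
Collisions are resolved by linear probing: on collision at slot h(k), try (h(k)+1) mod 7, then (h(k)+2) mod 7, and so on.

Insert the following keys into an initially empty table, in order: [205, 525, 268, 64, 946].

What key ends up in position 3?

268

Insert 205: h=2, slot 2 empty → index 2.
Insert 525: h=0, slot 0 empty → index 0.
Insert 268: h=2, slot 2 occupied → index 3.
Insert 64: h=1, slot 1 empty → index 1.
Insert 946: h=1, slots 1,2,3 occupied → index 4.
Table: [525, 64, 205, 268, 946, _, _]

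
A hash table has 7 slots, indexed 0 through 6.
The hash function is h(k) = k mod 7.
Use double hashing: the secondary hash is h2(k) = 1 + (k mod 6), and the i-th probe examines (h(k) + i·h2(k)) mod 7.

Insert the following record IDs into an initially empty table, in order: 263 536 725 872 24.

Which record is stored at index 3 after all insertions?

725

263: h=4 -> slot 4
536: h=4, h2=3, probe 4,0 -> slot 0
725: h=4, h2=6, probe 4,3 -> slot 3
872: h=4, h2=3, probe 4,0,3,6 -> slot 6
24: h=3, h2=1, probe 3,4,5 -> slot 5
Table: [536, —, —, 725, 263, 24, 872]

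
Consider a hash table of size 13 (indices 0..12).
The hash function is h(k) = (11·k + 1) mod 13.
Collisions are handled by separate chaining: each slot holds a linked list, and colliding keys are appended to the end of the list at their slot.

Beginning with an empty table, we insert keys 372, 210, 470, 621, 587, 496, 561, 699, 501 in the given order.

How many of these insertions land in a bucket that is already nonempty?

5

372 → bucket 11
210 → bucket 10
470 → bucket 10 (collision)
621 → bucket 7
587 → bucket 10 (collision)
496 → bucket 10 (collision)
561 → bucket 10 (collision)
699 → bucket 7 (collision)
501 → bucket 0
Final buckets:
0: 501
1: ∅
2: ∅
3: ∅
4: ∅
5: ∅
6: ∅
7: 621 -> 699
8: ∅
9: ∅
10: 210 -> 470 -> 587 -> 496 -> 561
11: 372
12: ∅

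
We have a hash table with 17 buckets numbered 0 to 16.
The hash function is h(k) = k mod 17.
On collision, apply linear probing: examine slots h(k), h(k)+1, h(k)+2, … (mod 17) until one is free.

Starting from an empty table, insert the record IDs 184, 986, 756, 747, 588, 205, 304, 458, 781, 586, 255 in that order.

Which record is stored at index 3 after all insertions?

781

184 hashes to 14; slot 14 is free => place at 14.
986 hashes to 0; slot 0 is free => place at 0.
756 hashes to 8; slot 8 is free => place at 8.
747 hashes to 16; slot 16 is free => place at 16.
588 hashes to 10; slot 10 is free => place at 10.
205 hashes to 1; slot 1 is free => place at 1.
304 hashes to 15; slot 15 is free => place at 15.
458 hashes to 16; 16,0,1 taken => place at 2.
781 hashes to 16; 16,0,1,2 taken => place at 3.
586 hashes to 8; 8 taken => place at 9.
255 hashes to 0; 0,1,2,3 taken => place at 4.
Table: [986, 205, 458, 781, 255, ., ., ., 756, 586, 588, ., ., ., 184, 304, 747]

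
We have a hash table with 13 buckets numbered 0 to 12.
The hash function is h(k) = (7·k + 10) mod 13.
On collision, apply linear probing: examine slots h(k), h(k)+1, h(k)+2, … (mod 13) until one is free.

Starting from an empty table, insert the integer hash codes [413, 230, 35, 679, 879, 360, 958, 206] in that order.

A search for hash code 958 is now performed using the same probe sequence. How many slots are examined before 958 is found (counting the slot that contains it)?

413 hashes to 2; slot 2 is free → place at 2.
230 hashes to 8; slot 8 is free → place at 8.
35 hashes to 8; 8 taken → place at 9.
679 hashes to 5; slot 5 is free → place at 5.
879 hashes to 1; slot 1 is free → place at 1.
360 hashes to 8; 8,9 taken → place at 10.
958 hashes to 8; 8,9,10 taken → place at 11.
206 hashes to 9; 9,10,11 taken → place at 12.
Table: [-, 879, 413, -, -, 679, -, -, 230, 35, 360, 958, 206]
Lookup 958: h=8, probe 8,9,10,11 → found at 11.

4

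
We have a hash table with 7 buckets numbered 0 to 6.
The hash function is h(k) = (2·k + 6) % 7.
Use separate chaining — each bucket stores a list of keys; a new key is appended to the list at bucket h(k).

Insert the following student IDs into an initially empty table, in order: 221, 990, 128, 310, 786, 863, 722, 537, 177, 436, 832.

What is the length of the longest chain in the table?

Insert 221: h=0, bucket 0 empty -> new chain.
Insert 990: h=5, bucket 5 empty -> new chain.
Insert 128: h=3, bucket 3 empty -> new chain.
Insert 310: h=3, bucket 3 nonempty -> append to chain.
Insert 786: h=3, bucket 3 nonempty -> append to chain.
Insert 863: h=3, bucket 3 nonempty -> append to chain.
Insert 722: h=1, bucket 1 empty -> new chain.
Insert 537: h=2, bucket 2 empty -> new chain.
Insert 177: h=3, bucket 3 nonempty -> append to chain.
Insert 436: h=3, bucket 3 nonempty -> append to chain.
Insert 832: h=4, bucket 4 empty -> new chain.
Final buckets:
0: 221
1: 722
2: 537
3: 128 -> 310 -> 786 -> 863 -> 177 -> 436
4: 832
5: 990
6: -

6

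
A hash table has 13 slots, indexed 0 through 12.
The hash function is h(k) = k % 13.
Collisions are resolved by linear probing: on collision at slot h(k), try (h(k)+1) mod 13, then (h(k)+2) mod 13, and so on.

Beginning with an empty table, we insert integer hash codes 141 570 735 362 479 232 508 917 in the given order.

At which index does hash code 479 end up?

Insert 141: h=11, slot 11 empty -> index 11.
Insert 570: h=11, slot 11 occupied -> index 12.
Insert 735: h=7, slot 7 empty -> index 7.
Insert 362: h=11, slots 11,12 occupied -> index 0.
Insert 479: h=11, slots 11,12,0 occupied -> index 1.
Insert 232: h=11, slots 11,12,0,1 occupied -> index 2.
Insert 508: h=1, slots 1,2 occupied -> index 3.
Insert 917: h=7, slot 7 occupied -> index 8.
Table: [362, 479, 232, 508, -, -, -, 735, 917, -, -, 141, 570]

1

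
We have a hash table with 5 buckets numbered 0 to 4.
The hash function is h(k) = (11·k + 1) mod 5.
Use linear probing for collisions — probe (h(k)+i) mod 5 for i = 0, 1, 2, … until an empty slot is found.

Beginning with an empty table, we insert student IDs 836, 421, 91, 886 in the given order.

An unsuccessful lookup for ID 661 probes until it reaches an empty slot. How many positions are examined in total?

5

836: h=2 -> slot 2
421: h=2, probe 2,3 -> slot 3
91: h=2, probe 2,3,4 -> slot 4
886: h=2, probe 2,3,4,0 -> slot 0
Table: [886, —, 836, 421, 91]
Lookup 661: h=2, probe 2,3,4,0,1 → slot 1 empty, not found.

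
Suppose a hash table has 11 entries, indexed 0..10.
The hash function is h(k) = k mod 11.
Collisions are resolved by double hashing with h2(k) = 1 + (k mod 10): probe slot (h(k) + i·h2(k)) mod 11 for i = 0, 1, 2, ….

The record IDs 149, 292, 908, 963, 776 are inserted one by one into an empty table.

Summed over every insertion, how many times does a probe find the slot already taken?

4

149: h=6 => slot 6
292: h=6, h2=3, probe 6,9 => slot 9
908: h=6, h2=9, probe 6,4 => slot 4
963: h=6, h2=4, probe 6,10 => slot 10
776: h=6, h2=7, probe 6,2 => slot 2
Table: [∅, ∅, 776, ∅, 908, ∅, 149, ∅, ∅, 292, 963]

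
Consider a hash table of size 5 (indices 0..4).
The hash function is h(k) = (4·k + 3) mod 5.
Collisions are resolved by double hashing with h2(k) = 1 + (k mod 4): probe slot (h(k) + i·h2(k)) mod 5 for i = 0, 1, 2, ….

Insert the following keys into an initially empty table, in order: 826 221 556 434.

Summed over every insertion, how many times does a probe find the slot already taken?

4

826 hashes to 2; slot 2 is free -> place at 2.
221 hashes to 2, h2=2; 2 taken -> place at 4.
556 hashes to 2, h2=1; 2 taken -> place at 3.
434 hashes to 4, h2=3; 4,2 taken -> place at 0.
Table: [434, -, 826, 556, 221]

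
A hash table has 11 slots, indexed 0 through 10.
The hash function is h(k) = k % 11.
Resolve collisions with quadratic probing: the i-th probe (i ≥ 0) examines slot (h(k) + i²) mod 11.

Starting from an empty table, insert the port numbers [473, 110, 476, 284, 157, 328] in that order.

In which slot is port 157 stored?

4

473: h=0 -> slot 0
110: h=0, probe 0,1 -> slot 1
476: h=3 -> slot 3
284: h=9 -> slot 9
157: h=3, probe 3,4 -> slot 4
328: h=9, probe 9,10 -> slot 10
Table: [473, 110, —, 476, 157, —, —, —, —, 284, 328]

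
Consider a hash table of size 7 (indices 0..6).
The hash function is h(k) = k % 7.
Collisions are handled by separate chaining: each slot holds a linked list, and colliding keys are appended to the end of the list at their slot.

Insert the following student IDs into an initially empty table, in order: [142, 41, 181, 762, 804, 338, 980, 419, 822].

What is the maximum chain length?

5

Insert 142: h=2, bucket 2 empty -> new chain.
Insert 41: h=6, bucket 6 empty -> new chain.
Insert 181: h=6, bucket 6 nonempty -> append to chain.
Insert 762: h=6, bucket 6 nonempty -> append to chain.
Insert 804: h=6, bucket 6 nonempty -> append to chain.
Insert 338: h=2, bucket 2 nonempty -> append to chain.
Insert 980: h=0, bucket 0 empty -> new chain.
Insert 419: h=6, bucket 6 nonempty -> append to chain.
Insert 822: h=3, bucket 3 empty -> new chain.
Final buckets:
0: 980
1: -
2: 142 -> 338
3: 822
4: -
5: -
6: 41 -> 181 -> 762 -> 804 -> 419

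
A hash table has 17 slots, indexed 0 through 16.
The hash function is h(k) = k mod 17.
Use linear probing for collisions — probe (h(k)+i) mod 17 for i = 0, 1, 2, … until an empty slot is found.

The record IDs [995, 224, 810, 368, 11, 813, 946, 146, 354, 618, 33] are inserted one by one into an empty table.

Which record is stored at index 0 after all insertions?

33

Insert 995: h=9, slot 9 empty => index 9.
Insert 224: h=3, slot 3 empty => index 3.
Insert 810: h=11, slot 11 empty => index 11.
Insert 368: h=11, slot 11 occupied => index 12.
Insert 11: h=11, slots 11,12 occupied => index 13.
Insert 813: h=14, slot 14 empty => index 14.
Insert 946: h=11, slots 11,12,13,14 occupied => index 15.
Insert 146: h=10, slot 10 empty => index 10.
Insert 354: h=14, slots 14,15 occupied => index 16.
Insert 618: h=6, slot 6 empty => index 6.
Insert 33: h=16, slot 16 occupied => index 0.
Table: [33, -, -, 224, -, -, 618, -, -, 995, 146, 810, 368, 11, 813, 946, 354]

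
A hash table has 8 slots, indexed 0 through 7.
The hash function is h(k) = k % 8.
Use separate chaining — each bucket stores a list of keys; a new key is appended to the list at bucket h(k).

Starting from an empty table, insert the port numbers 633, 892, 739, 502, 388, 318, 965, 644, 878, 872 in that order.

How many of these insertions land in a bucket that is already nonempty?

Insert 633: h=1, bucket 1 empty → new chain.
Insert 892: h=4, bucket 4 empty → new chain.
Insert 739: h=3, bucket 3 empty → new chain.
Insert 502: h=6, bucket 6 empty → new chain.
Insert 388: h=4, bucket 4 nonempty → append to chain.
Insert 318: h=6, bucket 6 nonempty → append to chain.
Insert 965: h=5, bucket 5 empty → new chain.
Insert 644: h=4, bucket 4 nonempty → append to chain.
Insert 878: h=6, bucket 6 nonempty → append to chain.
Insert 872: h=0, bucket 0 empty → new chain.
Final buckets:
0: 872
1: 633
2: -
3: 739
4: 892 -> 388 -> 644
5: 965
6: 502 -> 318 -> 878
7: -

4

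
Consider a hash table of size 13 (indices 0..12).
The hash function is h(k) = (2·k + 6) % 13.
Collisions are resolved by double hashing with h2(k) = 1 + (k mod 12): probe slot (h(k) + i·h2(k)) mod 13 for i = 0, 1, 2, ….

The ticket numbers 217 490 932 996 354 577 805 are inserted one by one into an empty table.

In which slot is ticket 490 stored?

9

217: h=11 → slot 11
490: h=11, h2=11, probe 11,9 → slot 9
932: h=11, h2=9, probe 11,7 → slot 7
996: h=9, h2=1, probe 9,10 → slot 10
354: h=12 → slot 12
577: h=3 → slot 3
805: h=4 → slot 4
Table: [—, —, —, 577, 805, —, —, 932, —, 490, 996, 217, 354]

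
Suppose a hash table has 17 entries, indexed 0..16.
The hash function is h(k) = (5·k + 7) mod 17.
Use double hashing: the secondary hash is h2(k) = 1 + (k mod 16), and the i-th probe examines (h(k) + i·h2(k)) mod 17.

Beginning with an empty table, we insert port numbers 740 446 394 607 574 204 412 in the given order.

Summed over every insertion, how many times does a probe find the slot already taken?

1

740: h=1 => slot 1
446: h=10 => slot 10
394: h=5 => slot 5
607: h=16 => slot 16
574: h=4 => slot 4
204: h=7 => slot 7
412: h=10, h2=13, probe 10,6 => slot 6
Table: [., 740, ., ., 574, 394, 412, 204, ., ., 446, ., ., ., ., ., 607]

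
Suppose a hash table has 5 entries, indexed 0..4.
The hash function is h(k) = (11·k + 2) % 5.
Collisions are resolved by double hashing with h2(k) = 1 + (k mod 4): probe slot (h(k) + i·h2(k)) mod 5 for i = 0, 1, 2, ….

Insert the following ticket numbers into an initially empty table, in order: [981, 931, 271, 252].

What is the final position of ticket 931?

981 hashes to 3; slot 3 is free => place at 3.
931 hashes to 3, h2=4; 3 taken => place at 2.
271 hashes to 3, h2=4; 3,2 taken => place at 1.
252 hashes to 4; slot 4 is free => place at 4.
Table: [-, 271, 931, 981, 252]

2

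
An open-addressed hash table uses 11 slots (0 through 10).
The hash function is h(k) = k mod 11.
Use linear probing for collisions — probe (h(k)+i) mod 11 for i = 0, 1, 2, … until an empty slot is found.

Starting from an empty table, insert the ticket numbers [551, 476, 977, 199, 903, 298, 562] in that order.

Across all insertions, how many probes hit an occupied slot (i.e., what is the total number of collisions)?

13

551 hashes to 1; slot 1 is free → place at 1.
476 hashes to 3; slot 3 is free → place at 3.
977 hashes to 9; slot 9 is free → place at 9.
199 hashes to 1; 1 taken → place at 2.
903 hashes to 1; 1,2,3 taken → place at 4.
298 hashes to 1; 1,2,3,4 taken → place at 5.
562 hashes to 1; 1,2,3,4,5 taken → place at 6.
Table: [-, 551, 199, 476, 903, 298, 562, -, -, 977, -]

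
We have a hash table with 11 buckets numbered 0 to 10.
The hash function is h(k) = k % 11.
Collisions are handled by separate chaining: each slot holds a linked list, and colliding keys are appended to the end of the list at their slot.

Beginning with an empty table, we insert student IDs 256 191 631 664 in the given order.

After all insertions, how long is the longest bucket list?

3

256 → bucket 3
191 → bucket 4
631 → bucket 4 (collision)
664 → bucket 4 (collision)
Final buckets:
0: —
1: —
2: —
3: 256
4: 191 -> 631 -> 664
5: —
6: —
7: —
8: —
9: —
10: —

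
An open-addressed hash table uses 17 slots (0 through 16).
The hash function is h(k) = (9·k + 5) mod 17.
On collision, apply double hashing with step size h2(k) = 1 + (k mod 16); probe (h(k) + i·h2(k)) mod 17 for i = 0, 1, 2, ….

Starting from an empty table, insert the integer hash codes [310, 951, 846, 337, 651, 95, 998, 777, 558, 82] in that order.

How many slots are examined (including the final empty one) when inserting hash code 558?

Insert 310: h=7, slot 7 empty -> index 7.
Insert 951: h=13, slot 13 empty -> index 13.
Insert 846: h=3, slot 3 empty -> index 3.
Insert 337: h=12, slot 12 empty -> index 12.
Insert 651: h=16, slot 16 empty -> index 16.
Insert 95: h=10, slot 10 empty -> index 10.
Insert 998: h=11, slot 11 empty -> index 11.
Insert 777: h=11, h2=10, slot 11 occupied -> index 4.
Insert 558: h=12, h2=15, slots 12,10 occupied -> index 8.
Insert 82: h=12, h2=3, slot 12 occupied -> index 15.
Table: [_, _, _, 846, 777, _, _, 310, 558, _, 95, 998, 337, 951, _, 82, 651]

3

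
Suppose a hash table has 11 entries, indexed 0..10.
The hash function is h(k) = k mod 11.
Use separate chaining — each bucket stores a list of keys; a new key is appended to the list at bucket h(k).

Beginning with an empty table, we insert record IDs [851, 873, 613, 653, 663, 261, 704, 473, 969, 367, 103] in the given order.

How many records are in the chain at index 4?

5

Insert 851: h=4, bucket 4 empty → new chain.
Insert 873: h=4, bucket 4 nonempty → append to chain.
Insert 613: h=8, bucket 8 empty → new chain.
Insert 653: h=4, bucket 4 nonempty → append to chain.
Insert 663: h=3, bucket 3 empty → new chain.
Insert 261: h=8, bucket 8 nonempty → append to chain.
Insert 704: h=0, bucket 0 empty → new chain.
Insert 473: h=0, bucket 0 nonempty → append to chain.
Insert 969: h=1, bucket 1 empty → new chain.
Insert 367: h=4, bucket 4 nonempty → append to chain.
Insert 103: h=4, bucket 4 nonempty → append to chain.
Final buckets:
0: 704 -> 473
1: 969
2: —
3: 663
4: 851 -> 873 -> 653 -> 367 -> 103
5: —
6: —
7: —
8: 613 -> 261
9: —
10: —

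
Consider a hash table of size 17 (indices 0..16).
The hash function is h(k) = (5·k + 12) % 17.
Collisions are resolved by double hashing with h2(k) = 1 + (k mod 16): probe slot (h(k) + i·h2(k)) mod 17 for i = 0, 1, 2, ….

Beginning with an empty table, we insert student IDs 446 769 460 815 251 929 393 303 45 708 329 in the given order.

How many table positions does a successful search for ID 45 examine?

Insert 446: h=15, slot 15 empty → index 15.
Insert 769: h=15, h2=2, slot 15 occupied → index 0.
Insert 460: h=0, h2=13, slot 0 occupied → index 13.
Insert 815: h=7, slot 7 empty → index 7.
Insert 251: h=9, slot 9 empty → index 9.
Insert 929: h=16, slot 16 empty → index 16.
Insert 393: h=5, slot 5 empty → index 5.
Insert 303: h=14, slot 14 empty → index 14.
Insert 45: h=16, h2=14, slots 16,13 occupied → index 10.
Insert 708: h=16, h2=5, slot 16 occupied → index 4.
Insert 329: h=8, slot 8 empty → index 8.
Table: [769, _, _, _, 708, 393, _, 815, 329, 251, 45, _, _, 460, 303, 446, 929]
Lookup 45: h=16, h2=14, probe 16,13,10 → found at 10.

3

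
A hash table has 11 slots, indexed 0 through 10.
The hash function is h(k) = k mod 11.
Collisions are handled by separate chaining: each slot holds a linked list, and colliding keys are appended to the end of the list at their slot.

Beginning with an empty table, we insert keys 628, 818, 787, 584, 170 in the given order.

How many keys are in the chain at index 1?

Insert 628: h=1, bucket 1 empty → new chain.
Insert 818: h=4, bucket 4 empty → new chain.
Insert 787: h=6, bucket 6 empty → new chain.
Insert 584: h=1, bucket 1 nonempty → append to chain.
Insert 170: h=5, bucket 5 empty → new chain.
Final buckets:
0: —
1: 628 -> 584
2: —
3: —
4: 818
5: 170
6: 787
7: —
8: —
9: —
10: —

2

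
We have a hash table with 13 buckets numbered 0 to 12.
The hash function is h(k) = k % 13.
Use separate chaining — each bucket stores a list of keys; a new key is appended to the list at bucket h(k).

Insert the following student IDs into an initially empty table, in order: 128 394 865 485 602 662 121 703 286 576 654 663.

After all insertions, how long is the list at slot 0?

2

128 -> bucket 11
394 -> bucket 4
865 -> bucket 7
485 -> bucket 4 (collision)
602 -> bucket 4 (collision)
662 -> bucket 12
121 -> bucket 4 (collision)
703 -> bucket 1
286 -> bucket 0
576 -> bucket 4 (collision)
654 -> bucket 4 (collision)
663 -> bucket 0 (collision)
Final buckets:
0: 286 -> 663
1: 703
2: -
3: -
4: 394 -> 485 -> 602 -> 121 -> 576 -> 654
5: -
6: -
7: 865
8: -
9: -
10: -
11: 128
12: 662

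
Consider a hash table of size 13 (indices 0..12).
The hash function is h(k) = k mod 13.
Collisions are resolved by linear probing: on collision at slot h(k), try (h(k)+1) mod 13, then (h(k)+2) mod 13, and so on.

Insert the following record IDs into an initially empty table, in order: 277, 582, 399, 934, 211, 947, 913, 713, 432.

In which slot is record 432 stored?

6

277: h=4 → slot 4
582: h=10 → slot 10
399: h=9 → slot 9
934: h=11 → slot 11
211: h=3 → slot 3
947: h=11, probe 11,12 → slot 12
913: h=3, probe 3,4,5 → slot 5
713: h=11, probe 11,12,0 → slot 0
432: h=3, probe 3,4,5,6 → slot 6
Table: [713, ∅, ∅, 211, 277, 913, 432, ∅, ∅, 399, 582, 934, 947]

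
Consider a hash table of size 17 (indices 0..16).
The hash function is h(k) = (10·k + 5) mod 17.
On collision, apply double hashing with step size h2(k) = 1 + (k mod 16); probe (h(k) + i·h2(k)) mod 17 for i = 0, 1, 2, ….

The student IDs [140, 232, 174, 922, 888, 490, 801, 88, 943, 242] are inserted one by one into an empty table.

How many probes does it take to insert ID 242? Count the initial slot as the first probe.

5

140 hashes to 11; slot 11 is free -> place at 11.
232 hashes to 13; slot 13 is free -> place at 13.
174 hashes to 11, h2=15; 11 taken -> place at 9.
922 hashes to 11, h2=11; 11 taken -> place at 5.
888 hashes to 11, h2=9; 11 taken -> place at 3.
490 hashes to 9, h2=11; 9,3 taken -> place at 14.
801 hashes to 8; slot 8 is free -> place at 8.
88 hashes to 1; slot 1 is free -> place at 1.
943 hashes to 0; slot 0 is free -> place at 0.
242 hashes to 11, h2=3; 11,14,0,3 taken -> place at 6.
Table: [943, 88, ., 888, ., 922, 242, ., 801, 174, ., 140, ., 232, 490, ., .]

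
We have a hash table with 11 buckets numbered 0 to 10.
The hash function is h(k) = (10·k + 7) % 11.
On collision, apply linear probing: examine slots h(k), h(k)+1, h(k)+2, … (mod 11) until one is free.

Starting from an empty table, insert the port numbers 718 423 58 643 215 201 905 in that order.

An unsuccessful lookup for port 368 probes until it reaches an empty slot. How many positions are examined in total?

7

718: h=4 → slot 4
423: h=2 → slot 2
58: h=4, probe 4,5 → slot 5
643: h=2, probe 2,3 → slot 3
215: h=1 → slot 1
201: h=4, probe 4,5,6 → slot 6
905: h=4, probe 4,5,6,7 → slot 7
Table: [-, 215, 423, 643, 718, 58, 201, 905, -, -, -]
Lookup 368: h=2, probe 2,3,4,5,6,7,8 → slot 8 empty, not found.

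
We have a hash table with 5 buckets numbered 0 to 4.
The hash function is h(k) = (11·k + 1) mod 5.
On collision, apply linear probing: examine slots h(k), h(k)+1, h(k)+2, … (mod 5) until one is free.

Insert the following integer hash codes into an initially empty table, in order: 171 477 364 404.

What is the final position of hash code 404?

Insert 171: h=2, slot 2 empty → index 2.
Insert 477: h=3, slot 3 empty → index 3.
Insert 364: h=0, slot 0 empty → index 0.
Insert 404: h=0, slot 0 occupied → index 1.
Table: [364, 404, 171, 477, —]

1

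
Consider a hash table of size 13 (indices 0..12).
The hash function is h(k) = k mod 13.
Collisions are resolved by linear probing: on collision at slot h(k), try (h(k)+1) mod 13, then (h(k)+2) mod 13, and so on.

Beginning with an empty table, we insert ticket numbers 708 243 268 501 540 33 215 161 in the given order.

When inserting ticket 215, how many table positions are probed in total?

6

708 hashes to 6; slot 6 is free -> place at 6.
243 hashes to 9; slot 9 is free -> place at 9.
268 hashes to 8; slot 8 is free -> place at 8.
501 hashes to 7; slot 7 is free -> place at 7.
540 hashes to 7; 7,8,9 taken -> place at 10.
33 hashes to 7; 7,8,9,10 taken -> place at 11.
215 hashes to 7; 7,8,9,10,11 taken -> place at 12.
161 hashes to 5; slot 5 is free -> place at 5.
Table: [-, -, -, -, -, 161, 708, 501, 268, 243, 540, 33, 215]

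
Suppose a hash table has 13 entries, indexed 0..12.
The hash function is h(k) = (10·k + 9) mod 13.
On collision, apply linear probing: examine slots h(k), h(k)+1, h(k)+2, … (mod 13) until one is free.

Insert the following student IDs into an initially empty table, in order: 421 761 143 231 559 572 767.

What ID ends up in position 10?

559

421: h=7 → slot 7
761: h=1 → slot 1
143: h=9 → slot 9
231: h=5 → slot 5
559: h=9, probe 9,10 → slot 10
572: h=9, probe 9,10,11 → slot 11
767: h=9, probe 9,10,11,12 → slot 12
Table: [-, 761, -, -, -, 231, -, 421, -, 143, 559, 572, 767]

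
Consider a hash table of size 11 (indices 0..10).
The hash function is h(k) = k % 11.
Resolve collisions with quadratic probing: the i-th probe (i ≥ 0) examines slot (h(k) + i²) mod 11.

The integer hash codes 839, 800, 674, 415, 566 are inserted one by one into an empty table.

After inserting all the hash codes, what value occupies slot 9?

839 hashes to 3; slot 3 is free -> place at 3.
800 hashes to 8; slot 8 is free -> place at 8.
674 hashes to 3; 3 taken -> place at 4.
415 hashes to 8; 8 taken -> place at 9.
566 hashes to 5; slot 5 is free -> place at 5.
Table: [-, -, -, 839, 674, 566, -, -, 800, 415, -]

415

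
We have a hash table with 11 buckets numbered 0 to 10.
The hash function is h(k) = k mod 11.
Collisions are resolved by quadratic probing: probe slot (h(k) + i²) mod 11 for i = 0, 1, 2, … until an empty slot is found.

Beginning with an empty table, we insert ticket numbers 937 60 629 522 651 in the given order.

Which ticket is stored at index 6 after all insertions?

522

937 hashes to 2; slot 2 is free → place at 2.
60 hashes to 5; slot 5 is free → place at 5.
629 hashes to 2; 2 taken → place at 3.
522 hashes to 5; 5 taken → place at 6.
651 hashes to 2; 2,3,6 taken → place at 0.
Table: [651, —, 937, 629, —, 60, 522, —, —, —, —]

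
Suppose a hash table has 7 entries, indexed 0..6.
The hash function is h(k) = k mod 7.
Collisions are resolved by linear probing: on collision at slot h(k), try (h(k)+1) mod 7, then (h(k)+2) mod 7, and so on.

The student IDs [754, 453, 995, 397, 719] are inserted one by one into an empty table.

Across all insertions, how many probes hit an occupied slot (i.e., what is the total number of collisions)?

7

754 hashes to 5; slot 5 is free → place at 5.
453 hashes to 5; 5 taken → place at 6.
995 hashes to 1; slot 1 is free → place at 1.
397 hashes to 5; 5,6 taken → place at 0.
719 hashes to 5; 5,6,0,1 taken → place at 2.
Table: [397, 995, 719, _, _, 754, 453]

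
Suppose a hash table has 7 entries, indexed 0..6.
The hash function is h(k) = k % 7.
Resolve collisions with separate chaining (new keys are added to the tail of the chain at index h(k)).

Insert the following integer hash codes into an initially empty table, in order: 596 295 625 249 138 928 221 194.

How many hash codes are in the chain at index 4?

596 → bucket 1
295 → bucket 1 (collision)
625 → bucket 2
249 → bucket 4
138 → bucket 5
928 → bucket 4 (collision)
221 → bucket 4 (collision)
194 → bucket 5 (collision)
Final buckets:
0: -
1: 596 -> 295
2: 625
3: -
4: 249 -> 928 -> 221
5: 138 -> 194
6: -

3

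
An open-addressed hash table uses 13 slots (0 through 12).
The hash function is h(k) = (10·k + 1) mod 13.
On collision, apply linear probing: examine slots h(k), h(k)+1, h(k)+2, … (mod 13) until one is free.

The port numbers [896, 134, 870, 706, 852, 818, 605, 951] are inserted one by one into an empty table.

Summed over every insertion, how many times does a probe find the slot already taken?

896: h=4 → slot 4
134: h=2 → slot 2
870: h=4, probe 4,5 → slot 5
706: h=2, probe 2,3 → slot 3
852: h=6 → slot 6
818: h=4, probe 4,5,6,7 → slot 7
605: h=6, probe 6,7,8 → slot 8
951: h=8, probe 8,9 → slot 9
Table: [., ., 134, 706, 896, 870, 852, 818, 605, 951, ., ., .]

8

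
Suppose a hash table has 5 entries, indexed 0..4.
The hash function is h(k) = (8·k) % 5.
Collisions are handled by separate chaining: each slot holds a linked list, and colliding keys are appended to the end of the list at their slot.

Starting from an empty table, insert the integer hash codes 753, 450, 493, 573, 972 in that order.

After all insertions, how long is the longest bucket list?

Insert 753: h=4, bucket 4 empty -> new chain.
Insert 450: h=0, bucket 0 empty -> new chain.
Insert 493: h=4, bucket 4 nonempty -> append to chain.
Insert 573: h=4, bucket 4 nonempty -> append to chain.
Insert 972: h=1, bucket 1 empty -> new chain.
Final buckets:
0: 450
1: 972
2: —
3: —
4: 753 -> 493 -> 573

3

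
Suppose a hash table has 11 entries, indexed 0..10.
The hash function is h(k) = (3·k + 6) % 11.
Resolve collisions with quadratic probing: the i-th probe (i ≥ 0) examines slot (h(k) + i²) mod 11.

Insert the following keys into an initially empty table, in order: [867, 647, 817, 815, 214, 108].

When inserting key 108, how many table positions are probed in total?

Insert 867: h=0, slot 0 empty → index 0.
Insert 647: h=0, slot 0 occupied → index 1.
Insert 817: h=4, slot 4 empty → index 4.
Insert 815: h=9, slot 9 empty → index 9.
Insert 214: h=10, slot 10 empty → index 10.
Insert 108: h=0, slots 0,1,4,9 occupied → index 5.
Table: [867, 647, ∅, ∅, 817, 108, ∅, ∅, ∅, 815, 214]

5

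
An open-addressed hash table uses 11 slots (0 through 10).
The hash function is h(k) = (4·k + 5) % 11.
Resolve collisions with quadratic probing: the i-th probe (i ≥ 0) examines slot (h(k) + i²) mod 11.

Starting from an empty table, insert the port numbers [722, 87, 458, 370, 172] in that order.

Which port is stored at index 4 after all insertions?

722: h=0 -> slot 0
87: h=1 -> slot 1
458: h=0, probe 0,1,4 -> slot 4
370: h=0, probe 0,1,4,9 -> slot 9
172: h=0, probe 0,1,4,9,5 -> slot 5
Table: [722, 87, _, _, 458, 172, _, _, _, 370, _]

458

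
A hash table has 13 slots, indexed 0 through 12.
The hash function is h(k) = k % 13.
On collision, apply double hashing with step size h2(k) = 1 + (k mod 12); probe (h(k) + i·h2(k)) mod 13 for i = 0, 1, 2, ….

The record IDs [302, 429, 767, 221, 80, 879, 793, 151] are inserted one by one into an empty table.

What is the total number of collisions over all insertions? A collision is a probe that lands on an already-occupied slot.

Insert 302: h=3, slot 3 empty → index 3.
Insert 429: h=0, slot 0 empty → index 0.
Insert 767: h=0, h2=12, slot 0 occupied → index 12.
Insert 221: h=0, h2=6, slot 0 occupied → index 6.
Insert 80: h=2, slot 2 empty → index 2.
Insert 879: h=8, slot 8 empty → index 8.
Insert 793: h=0, h2=2, slots 0,2 occupied → index 4.
Insert 151: h=8, h2=8, slots 8,3 occupied → index 11.
Table: [429, _, 80, 302, 793, _, 221, _, 879, _, _, 151, 767]

6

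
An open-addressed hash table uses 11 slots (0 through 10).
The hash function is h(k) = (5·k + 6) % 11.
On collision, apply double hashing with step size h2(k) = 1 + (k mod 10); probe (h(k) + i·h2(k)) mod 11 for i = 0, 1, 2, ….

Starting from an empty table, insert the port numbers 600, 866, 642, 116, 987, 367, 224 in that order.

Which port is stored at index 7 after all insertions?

987

600 hashes to 3; slot 3 is free => place at 3.
866 hashes to 2; slot 2 is free => place at 2.
642 hashes to 4; slot 4 is free => place at 4.
116 hashes to 3, h2=7; 3 taken => place at 10.
987 hashes to 2, h2=8; 2,10 taken => place at 7.
367 hashes to 4, h2=8; 4 taken => place at 1.
224 hashes to 4, h2=5; 4 taken => place at 9.
Table: [_, 367, 866, 600, 642, _, _, 987, _, 224, 116]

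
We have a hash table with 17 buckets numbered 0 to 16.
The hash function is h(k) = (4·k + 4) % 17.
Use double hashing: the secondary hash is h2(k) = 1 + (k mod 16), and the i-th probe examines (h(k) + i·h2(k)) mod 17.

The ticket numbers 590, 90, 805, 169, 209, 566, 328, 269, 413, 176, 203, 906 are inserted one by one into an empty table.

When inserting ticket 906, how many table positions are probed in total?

7

590 hashes to 1; slot 1 is free => place at 1.
90 hashes to 7; slot 7 is free => place at 7.
805 hashes to 11; slot 11 is free => place at 11.
169 hashes to 0; slot 0 is free => place at 0.
209 hashes to 7, h2=2; 7 taken => place at 9.
566 hashes to 7, h2=7; 7 taken => place at 14.
328 hashes to 7, h2=9; 7 taken => place at 16.
269 hashes to 9, h2=14; 9 taken => place at 6.
413 hashes to 7, h2=14; 7 taken => place at 4.
176 hashes to 11, h2=1; 11 taken => place at 12.
203 hashes to 0, h2=12; 0,12,7 taken => place at 2.
906 hashes to 7, h2=11; 7,1,12,6,0,11 taken => place at 5.
Table: [169, 590, 203, —, 413, 906, 269, 90, —, 209, —, 805, 176, —, 566, —, 328]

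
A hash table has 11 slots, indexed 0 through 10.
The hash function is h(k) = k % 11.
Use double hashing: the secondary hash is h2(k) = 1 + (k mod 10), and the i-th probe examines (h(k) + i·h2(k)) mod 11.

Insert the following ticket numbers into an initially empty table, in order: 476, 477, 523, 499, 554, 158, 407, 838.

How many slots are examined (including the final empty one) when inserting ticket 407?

476: h=3 => slot 3
477: h=4 => slot 4
523: h=6 => slot 6
499: h=4, h2=10, probe 4,3,2 => slot 2
554: h=4, h2=5, probe 4,9 => slot 9
158: h=4, h2=9, probe 4,2,0 => slot 0
407: h=0, h2=8, probe 0,8 => slot 8
838: h=2, h2=9, probe 2,0,9,7 => slot 7
Table: [158, —, 499, 476, 477, —, 523, 838, 407, 554, —]

2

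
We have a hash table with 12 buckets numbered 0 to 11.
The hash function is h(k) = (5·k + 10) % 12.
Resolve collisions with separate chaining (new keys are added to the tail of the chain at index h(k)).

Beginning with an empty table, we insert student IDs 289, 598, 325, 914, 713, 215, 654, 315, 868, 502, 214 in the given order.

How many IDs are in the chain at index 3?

289 → bucket 3
598 → bucket 0
325 → bucket 3 (collision)
914 → bucket 8
713 → bucket 11
215 → bucket 5
654 → bucket 4
315 → bucket 1
868 → bucket 6
502 → bucket 0 (collision)
214 → bucket 0 (collision)
Final buckets:
0: 598 -> 502 -> 214
1: 315
2: .
3: 289 -> 325
4: 654
5: 215
6: 868
7: .
8: 914
9: .
10: .
11: 713

2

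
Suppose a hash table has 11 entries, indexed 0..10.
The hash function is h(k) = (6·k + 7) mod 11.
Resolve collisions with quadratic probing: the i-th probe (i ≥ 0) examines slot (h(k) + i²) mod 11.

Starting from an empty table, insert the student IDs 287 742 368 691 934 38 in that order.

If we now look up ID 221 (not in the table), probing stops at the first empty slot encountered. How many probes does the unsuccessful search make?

Insert 287: h=2, slot 2 empty -> index 2.
Insert 742: h=4, slot 4 empty -> index 4.
Insert 368: h=4, slot 4 occupied -> index 5.
Insert 691: h=6, slot 6 empty -> index 6.
Insert 934: h=1, slot 1 empty -> index 1.
Insert 38: h=4, slots 4,5 occupied -> index 8.
Table: [∅, 934, 287, ∅, 742, 368, 691, ∅, 38, ∅, ∅]
Lookup 221: h=2, probe 2,3 → slot 3 empty, not found.

2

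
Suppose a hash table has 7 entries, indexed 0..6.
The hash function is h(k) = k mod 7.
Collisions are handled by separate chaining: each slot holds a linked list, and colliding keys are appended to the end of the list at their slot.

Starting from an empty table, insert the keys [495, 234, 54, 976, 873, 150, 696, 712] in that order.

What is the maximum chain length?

4

495 -> bucket 5
234 -> bucket 3
54 -> bucket 5 (collision)
976 -> bucket 3 (collision)
873 -> bucket 5 (collision)
150 -> bucket 3 (collision)
696 -> bucket 3 (collision)
712 -> bucket 5 (collision)
Final buckets:
0: —
1: —
2: —
3: 234 -> 976 -> 150 -> 696
4: —
5: 495 -> 54 -> 873 -> 712
6: —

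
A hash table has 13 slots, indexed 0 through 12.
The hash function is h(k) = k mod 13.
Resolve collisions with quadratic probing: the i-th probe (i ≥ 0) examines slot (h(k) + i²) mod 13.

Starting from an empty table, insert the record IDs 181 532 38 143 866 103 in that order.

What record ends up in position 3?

181: h=12 -> slot 12
532: h=12, probe 12,0 -> slot 0
38: h=12, probe 12,0,3 -> slot 3
143: h=0, probe 0,1 -> slot 1
866: h=8 -> slot 8
103: h=12, probe 12,0,3,8,2 -> slot 2
Table: [532, 143, 103, 38, ∅, ∅, ∅, ∅, 866, ∅, ∅, ∅, 181]

38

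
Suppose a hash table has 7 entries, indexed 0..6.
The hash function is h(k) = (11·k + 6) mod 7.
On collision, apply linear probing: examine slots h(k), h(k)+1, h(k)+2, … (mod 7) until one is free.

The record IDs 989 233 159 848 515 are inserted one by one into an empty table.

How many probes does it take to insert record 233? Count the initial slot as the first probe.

2

989 hashes to 0; slot 0 is free -> place at 0.
233 hashes to 0; 0 taken -> place at 1.
159 hashes to 5; slot 5 is free -> place at 5.
848 hashes to 3; slot 3 is free -> place at 3.
515 hashes to 1; 1 taken -> place at 2.
Table: [989, 233, 515, 848, _, 159, _]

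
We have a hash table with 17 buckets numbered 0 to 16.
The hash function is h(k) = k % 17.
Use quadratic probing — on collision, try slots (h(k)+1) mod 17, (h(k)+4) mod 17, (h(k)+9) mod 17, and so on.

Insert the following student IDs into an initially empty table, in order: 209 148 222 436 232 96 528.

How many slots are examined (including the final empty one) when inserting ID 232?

209: h=5 -> slot 5
148: h=12 -> slot 12
222: h=1 -> slot 1
436: h=11 -> slot 11
232: h=11, probe 11,12,15 -> slot 15
96: h=11, probe 11,12,15,3 -> slot 3
528: h=1, probe 1,2 -> slot 2
Table: [_, 222, 528, 96, _, 209, _, _, _, _, _, 436, 148, _, _, 232, _]

3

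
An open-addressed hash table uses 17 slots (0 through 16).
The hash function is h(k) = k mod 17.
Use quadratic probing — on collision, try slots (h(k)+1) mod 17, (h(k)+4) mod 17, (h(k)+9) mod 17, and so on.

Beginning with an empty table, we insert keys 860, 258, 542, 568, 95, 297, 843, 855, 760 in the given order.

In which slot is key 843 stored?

860: h=10 => slot 10
258: h=3 => slot 3
542: h=15 => slot 15
568: h=7 => slot 7
95: h=10, probe 10,11 => slot 11
297: h=8 => slot 8
843: h=10, probe 10,11,14 => slot 14
855: h=5 => slot 5
760: h=12 => slot 12
Table: [., ., ., 258, ., 855, ., 568, 297, ., 860, 95, 760, ., 843, 542, .]

14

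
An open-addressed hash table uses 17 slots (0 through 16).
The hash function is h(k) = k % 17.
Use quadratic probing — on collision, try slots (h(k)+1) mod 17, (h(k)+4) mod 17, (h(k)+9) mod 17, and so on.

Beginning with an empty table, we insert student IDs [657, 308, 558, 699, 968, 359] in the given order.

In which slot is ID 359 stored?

6

657 hashes to 11; slot 11 is free => place at 11.
308 hashes to 2; slot 2 is free => place at 2.
558 hashes to 14; slot 14 is free => place at 14.
699 hashes to 2; 2 taken => place at 3.
968 hashes to 16; slot 16 is free => place at 16.
359 hashes to 2; 2,3 taken => place at 6.
Table: [—, —, 308, 699, —, —, 359, —, —, —, —, 657, —, —, 558, —, 968]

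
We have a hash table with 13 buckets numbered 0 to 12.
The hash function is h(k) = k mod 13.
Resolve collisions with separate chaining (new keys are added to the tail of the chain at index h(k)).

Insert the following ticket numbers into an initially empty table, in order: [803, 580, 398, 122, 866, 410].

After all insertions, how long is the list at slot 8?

Insert 803: h=10, bucket 10 empty → new chain.
Insert 580: h=8, bucket 8 empty → new chain.
Insert 398: h=8, bucket 8 nonempty → append to chain.
Insert 122: h=5, bucket 5 empty → new chain.
Insert 866: h=8, bucket 8 nonempty → append to chain.
Insert 410: h=7, bucket 7 empty → new chain.
Final buckets:
0: —
1: —
2: —
3: —
4: —
5: 122
6: —
7: 410
8: 580 -> 398 -> 866
9: —
10: 803
11: —
12: —

3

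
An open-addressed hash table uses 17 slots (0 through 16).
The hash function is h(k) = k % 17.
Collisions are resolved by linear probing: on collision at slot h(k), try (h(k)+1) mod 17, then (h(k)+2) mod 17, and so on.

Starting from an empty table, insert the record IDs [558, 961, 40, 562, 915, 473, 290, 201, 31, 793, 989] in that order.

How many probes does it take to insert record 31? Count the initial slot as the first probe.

Insert 558: h=14, slot 14 empty => index 14.
Insert 961: h=9, slot 9 empty => index 9.
Insert 40: h=6, slot 6 empty => index 6.
Insert 562: h=1, slot 1 empty => index 1.
Insert 915: h=14, slot 14 occupied => index 15.
Insert 473: h=14, slots 14,15 occupied => index 16.
Insert 290: h=1, slot 1 occupied => index 2.
Insert 201: h=14, slots 14,15,16 occupied => index 0.
Insert 31: h=14, slots 14,15,16,0,1,2 occupied => index 3.
Insert 793: h=11, slot 11 empty => index 11.
Insert 989: h=3, slot 3 occupied => index 4.
Table: [201, 562, 290, 31, 989, _, 40, _, _, 961, _, 793, _, _, 558, 915, 473]

7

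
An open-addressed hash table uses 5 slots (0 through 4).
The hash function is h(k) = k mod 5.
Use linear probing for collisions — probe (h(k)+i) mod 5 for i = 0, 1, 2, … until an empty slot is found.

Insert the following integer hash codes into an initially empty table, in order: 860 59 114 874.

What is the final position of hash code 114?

Insert 860: h=0, slot 0 empty → index 0.
Insert 59: h=4, slot 4 empty → index 4.
Insert 114: h=4, slots 4,0 occupied → index 1.
Insert 874: h=4, slots 4,0,1 occupied → index 2.
Table: [860, 114, 874, —, 59]

1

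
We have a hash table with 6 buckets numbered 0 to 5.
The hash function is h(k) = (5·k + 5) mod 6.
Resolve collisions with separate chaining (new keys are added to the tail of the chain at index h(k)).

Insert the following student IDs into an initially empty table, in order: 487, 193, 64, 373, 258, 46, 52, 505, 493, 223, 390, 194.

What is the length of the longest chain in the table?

6

487 -> bucket 4
193 -> bucket 4 (collision)
64 -> bucket 1
373 -> bucket 4 (collision)
258 -> bucket 5
46 -> bucket 1 (collision)
52 -> bucket 1 (collision)
505 -> bucket 4 (collision)
493 -> bucket 4 (collision)
223 -> bucket 4 (collision)
390 -> bucket 5 (collision)
194 -> bucket 3
Final buckets:
0: _
1: 64 -> 46 -> 52
2: _
3: 194
4: 487 -> 193 -> 373 -> 505 -> 493 -> 223
5: 258 -> 390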